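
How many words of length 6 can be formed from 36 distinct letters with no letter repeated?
P(36,6) = 36!/(36-6)! = 1402410240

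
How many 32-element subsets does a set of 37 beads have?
C(37,32) = 37!/(32!×5!) = 435897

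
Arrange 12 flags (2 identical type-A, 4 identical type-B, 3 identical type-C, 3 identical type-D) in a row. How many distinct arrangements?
12! / (2! × 4! × 3! × 3!) = 277200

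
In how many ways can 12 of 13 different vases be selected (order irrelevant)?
C(13,12) = 13!/(12!×1!) = 13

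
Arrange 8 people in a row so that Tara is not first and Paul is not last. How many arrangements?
By inclusion-exclusion: 8! - 2×(8-1)! + (8-2)! = 40320 - 10080 + 720 = 30960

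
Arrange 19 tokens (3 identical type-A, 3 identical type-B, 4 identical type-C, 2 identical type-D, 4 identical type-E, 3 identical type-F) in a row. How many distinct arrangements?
19! / (3! × 3! × 4! × 2! × 4! × 3!) = 488864376000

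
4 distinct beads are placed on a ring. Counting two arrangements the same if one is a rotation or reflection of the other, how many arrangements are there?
(4-1)!/2 = 6/2 = 3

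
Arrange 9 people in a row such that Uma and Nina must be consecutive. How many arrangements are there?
Treat the 2 as one block: (9-2+1)! × 2! = 40320 × 2 = 80640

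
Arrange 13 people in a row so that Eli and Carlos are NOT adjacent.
Total - adjacent = 13! - (13-1)!×2 = 6227020800 - 958003200 = 5269017600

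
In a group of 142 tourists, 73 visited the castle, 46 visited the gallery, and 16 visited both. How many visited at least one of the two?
|A∪B| = |A| + |B| - |A∩B| = 73 + 46 - 16 = 103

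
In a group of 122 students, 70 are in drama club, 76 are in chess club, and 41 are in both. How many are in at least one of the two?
|A∪B| = |A| + |B| - |A∩B| = 70 + 76 - 41 = 105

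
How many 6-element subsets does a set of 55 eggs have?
C(55,6) = 55!/(6!×49!) = 28989675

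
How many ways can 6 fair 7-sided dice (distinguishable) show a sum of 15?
Coefficient of x^15 in (x + x² + ... + x^7)^6. By inclusion-exclusion on dice exceeding 7: Σ_j (-1)^j C(6,j)·C(15-1-7j, 5) = C(6,0)·C(14,5) - C(6,1)·C(7,5) = 1·2002 - 6·21 = 1876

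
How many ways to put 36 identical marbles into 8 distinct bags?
C(36+8-1, 8-1) = C(43, 7) = 32224114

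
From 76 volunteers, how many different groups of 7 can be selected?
C(76,7) = 76!/(7!×69!) = 2186189400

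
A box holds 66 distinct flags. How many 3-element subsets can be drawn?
C(66,3) = 66!/(3!×63!) = 45760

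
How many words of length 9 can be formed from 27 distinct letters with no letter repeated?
P(27,9) = 27!/(27-9)! = 1700755056000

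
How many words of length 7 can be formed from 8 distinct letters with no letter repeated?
P(8,7) = 8!/(8-7)! = 40320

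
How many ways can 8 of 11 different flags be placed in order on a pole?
P(11,8) = 11!/(11-8)! = 6652800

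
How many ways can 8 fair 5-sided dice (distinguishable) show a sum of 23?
Coefficient of x^23 in (x + x² + ... + x^5)^8. By inclusion-exclusion on dice exceeding 5: Σ_j (-1)^j C(8,j)·C(23-1-5j, 7) = C(8,0)·C(22,7) - C(8,1)·C(17,7) + C(8,2)·C(12,7) - C(8,3)·C(7,7) = 1·170544 - 8·19448 + 28·792 - 56·1 = 37080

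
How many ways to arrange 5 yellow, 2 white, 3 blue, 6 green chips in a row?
16! / (5! × 2! × 3! × 6!) = 20180160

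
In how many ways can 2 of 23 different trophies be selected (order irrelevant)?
C(23,2) = 23!/(2!×21!) = 253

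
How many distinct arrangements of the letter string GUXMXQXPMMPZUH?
14! / (2! × 3! × 1! × 1! × 2! × 3! × 1! × 1!) = 605404800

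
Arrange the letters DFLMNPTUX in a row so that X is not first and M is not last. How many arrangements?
By inclusion-exclusion: 9! - 2×(9-1)! + (9-2)! = 362880 - 80640 + 5040 = 287280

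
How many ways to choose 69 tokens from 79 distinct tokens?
C(79,69) = 79!/(69!×10!) = 1440680596355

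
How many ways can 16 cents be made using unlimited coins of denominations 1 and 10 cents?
Coefficient of x^16 in 1/(1-x^1) · 1/(1-x^10). Use j coins of 10 for j = 0..⌊16/10⌋ = 1, the rest in 1s: 1 + 1 = 2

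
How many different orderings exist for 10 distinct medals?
10! = 3628800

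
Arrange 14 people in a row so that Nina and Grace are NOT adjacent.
Total - adjacent = 14! - (14-1)!×2 = 87178291200 - 12454041600 = 74724249600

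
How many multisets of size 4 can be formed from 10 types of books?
C(4+10-1, 10-1) = C(13, 9) = 715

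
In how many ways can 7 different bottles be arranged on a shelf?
7! = 5040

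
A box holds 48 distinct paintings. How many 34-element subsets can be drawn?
C(48,34) = 48!/(34!×14!) = 482320623240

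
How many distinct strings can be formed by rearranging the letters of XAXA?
4! / (2! × 2!) = 6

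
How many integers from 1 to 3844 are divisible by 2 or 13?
⌊3844/2⌋ + ⌊3844/13⌋ - ⌊3844/26⌋ = 1922 + 295 - 147 = 2070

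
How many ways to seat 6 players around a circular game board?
Circular: fix one position, arrange the rest. (6-1)! = 120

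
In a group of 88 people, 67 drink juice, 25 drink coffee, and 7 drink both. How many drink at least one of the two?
|A∪B| = |A| + |B| - |A∩B| = 67 + 25 - 7 = 85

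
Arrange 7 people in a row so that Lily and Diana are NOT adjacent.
Total - adjacent = 7! - (7-1)!×2 = 5040 - 1440 = 3600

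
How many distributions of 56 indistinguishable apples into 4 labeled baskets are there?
C(56+4-1, 4-1) = C(59, 3) = 32509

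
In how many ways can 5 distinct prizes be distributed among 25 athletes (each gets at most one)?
P(25,5) = 25!/(25-5)! = 6375600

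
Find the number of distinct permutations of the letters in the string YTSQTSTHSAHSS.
13! / (1! × 1! × 3! × 5! × 2! × 1!) = 4324320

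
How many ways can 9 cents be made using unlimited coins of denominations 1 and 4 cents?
Coefficient of x^9 in 1/(1-x^1) · 1/(1-x^4). Use j coins of 4 for j = 0..⌊9/4⌋ = 2, the rest in 1s: 2 + 1 = 3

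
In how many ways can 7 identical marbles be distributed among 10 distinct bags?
C(7+10-1, 10-1) = C(16, 9) = 11440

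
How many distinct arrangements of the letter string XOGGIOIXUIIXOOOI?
16! / (3! × 5! × 2! × 5! × 1!) = 121080960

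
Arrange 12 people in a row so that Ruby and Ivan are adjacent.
Treat as block: (12-1)! × 2! = 39916800 × 2 = 79833600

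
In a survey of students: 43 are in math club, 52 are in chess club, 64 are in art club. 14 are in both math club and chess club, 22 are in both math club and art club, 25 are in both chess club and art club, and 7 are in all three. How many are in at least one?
|A∪B∪C| = 43+52+64-14-22-25+7 = 105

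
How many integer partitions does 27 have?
Pentagonal recurrence p(n) = p(n-1) + p(n-2) - p(n-5) - p(n-7) + p(n-12) + p(n-15) - ... gives p(0..26) = 1, 1, 2, 3, 5, 7, 11, 15, 22, 30, 42, 56, 77, 101, 135, 176, 231, 297, 385, 490, 627, 792, 1002, 1255, 1575, 1958, 2436. p(27) = p(26) + p(25) - p(22) - p(20) + p(15) + p(12) - p(5) - p(1) = 2436 + 1958 - 1002 - 627 + 176 + 77 - 7 - 1 = 3010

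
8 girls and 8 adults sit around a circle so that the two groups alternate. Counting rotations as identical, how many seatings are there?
Fix one of the girls: (8-1)! ways for the remaining girls, × 8! ways for the adults = 5040 × 40320 = 203212800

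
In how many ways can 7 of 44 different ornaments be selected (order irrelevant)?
C(44,7) = 44!/(7!×37!) = 38320568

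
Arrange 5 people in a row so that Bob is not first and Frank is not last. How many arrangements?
By inclusion-exclusion: 5! - 2×(5-1)! + (5-2)! = 120 - 48 + 6 = 78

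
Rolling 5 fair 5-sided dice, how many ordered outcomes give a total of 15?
Coefficient of x^15 in (x + x² + ... + x^5)^5. By inclusion-exclusion on dice exceeding 5: Σ_j (-1)^j C(5,j)·C(15-1-5j, 4) = C(5,0)·C(14,4) - C(5,1)·C(9,4) + C(5,2)·C(4,4) = 1·1001 - 5·126 + 10·1 = 381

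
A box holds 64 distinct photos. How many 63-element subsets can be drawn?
C(64,63) = 64!/(63!×1!) = 64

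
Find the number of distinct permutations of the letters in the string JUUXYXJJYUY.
11! / (3! × 3! × 3! × 2!) = 92400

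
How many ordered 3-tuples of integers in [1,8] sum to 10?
Coefficient of x^10 in (x + x² + ... + x^8)^3. By inclusion-exclusion on dice exceeding 8: Σ_j (-1)^j C(3,j)·C(10-1-8j, 2) = C(3,0)·C(9,2) = 1·36 = 36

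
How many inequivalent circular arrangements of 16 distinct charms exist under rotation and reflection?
(16-1)!/2 = 1307674368000/2 = 653837184000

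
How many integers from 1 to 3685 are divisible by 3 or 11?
⌊3685/3⌋ + ⌊3685/11⌋ - ⌊3685/33⌋ = 1228 + 335 - 111 = 1452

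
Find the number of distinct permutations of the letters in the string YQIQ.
4! / (2! × 1! × 1!) = 12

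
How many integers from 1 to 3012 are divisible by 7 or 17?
⌊3012/7⌋ + ⌊3012/17⌋ - ⌊3012/119⌋ = 430 + 177 - 25 = 582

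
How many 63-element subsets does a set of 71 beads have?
C(71,63) = 71!/(63!×8!) = 10639125640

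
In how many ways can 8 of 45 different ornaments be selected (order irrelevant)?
C(45,8) = 45!/(8!×37!) = 215553195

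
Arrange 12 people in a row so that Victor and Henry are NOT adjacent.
Total - adjacent = 12! - (12-1)!×2 = 479001600 - 79833600 = 399168000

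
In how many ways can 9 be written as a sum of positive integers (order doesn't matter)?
Pentagonal recurrence p(n) = p(n-1) + p(n-2) - p(n-5) - p(n-7) + p(n-12) + p(n-15) - ... gives p(0..8) = 1, 1, 2, 3, 5, 7, 11, 15, 22. p(9) = p(8) + p(7) - p(4) - p(2) = 22 + 15 - 5 - 2 = 30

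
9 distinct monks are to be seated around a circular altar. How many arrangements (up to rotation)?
Circular: fix one position, arrange the rest. (9-1)! = 40320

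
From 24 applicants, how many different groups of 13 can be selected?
C(24,13) = 24!/(13!×11!) = 2496144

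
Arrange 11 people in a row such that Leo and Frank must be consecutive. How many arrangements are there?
Treat the 2 as one block: (11-2+1)! × 2! = 3628800 × 2 = 7257600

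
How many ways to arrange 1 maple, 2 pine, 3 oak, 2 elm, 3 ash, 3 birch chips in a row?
14! / (1! × 2! × 3! × 2! × 3! × 3!) = 100900800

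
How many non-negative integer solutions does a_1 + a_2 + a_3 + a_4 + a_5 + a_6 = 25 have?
C(25+6-1, 6-1) = C(30, 5) = 142506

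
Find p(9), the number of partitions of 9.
Pentagonal recurrence p(n) = p(n-1) + p(n-2) - p(n-5) - p(n-7) + p(n-12) + p(n-15) - ... gives p(0..8) = 1, 1, 2, 3, 5, 7, 11, 15, 22. p(9) = p(8) + p(7) - p(4) - p(2) = 22 + 15 - 5 - 2 = 30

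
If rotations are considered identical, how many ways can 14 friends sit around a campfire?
Circular: fix one position, arrange the rest. (14-1)! = 6227020800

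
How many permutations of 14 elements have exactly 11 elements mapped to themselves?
Choose the 11 fixed points C(14,11) = 364, derange the rest: !3 = Σ_{j=0}^{3} (-1)^j·3!/j! = 6 - 6 + 3 - 1 = 2. Product = 364 × 2 = 728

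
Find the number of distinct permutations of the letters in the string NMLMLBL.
7! / (1! × 3! × 1! × 2!) = 420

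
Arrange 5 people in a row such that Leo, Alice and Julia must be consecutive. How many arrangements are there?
Treat the 3 as one block: (5-3+1)! × 3! = 6 × 6 = 36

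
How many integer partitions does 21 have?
Pentagonal recurrence p(n) = p(n-1) + p(n-2) - p(n-5) - p(n-7) + p(n-12) + p(n-15) - ... gives p(0..20) = 1, 1, 2, 3, 5, 7, 11, 15, 22, 30, 42, 56, 77, 101, 135, 176, 231, 297, 385, 490, 627. p(21) = p(20) + p(19) - p(16) - p(14) + p(9) + p(6) = 627 + 490 - 231 - 135 + 30 + 11 = 792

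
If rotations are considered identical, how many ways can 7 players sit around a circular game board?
Circular: fix one position, arrange the rest. (7-1)! = 720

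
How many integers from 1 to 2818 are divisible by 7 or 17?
⌊2818/7⌋ + ⌊2818/17⌋ - ⌊2818/119⌋ = 402 + 165 - 23 = 544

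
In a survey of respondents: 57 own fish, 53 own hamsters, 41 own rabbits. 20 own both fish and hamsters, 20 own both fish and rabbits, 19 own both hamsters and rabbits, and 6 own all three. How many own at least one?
|A∪B∪C| = 57+53+41-20-20-19+6 = 98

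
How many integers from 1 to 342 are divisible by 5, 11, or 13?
⌊342/5⌋+⌊342/11⌋+⌊342/13⌋ - ⌊342/55⌋-⌊342/65⌋-⌊342/143⌋ + ⌊342/715⌋ = 68+31+26 - 6-5-2 + 0 = 112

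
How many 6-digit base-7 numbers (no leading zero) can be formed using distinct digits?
First digit: 6 choices (nonzero). Then descending: 6 × 6 × 5 × 4 × 3 × 2 = 4320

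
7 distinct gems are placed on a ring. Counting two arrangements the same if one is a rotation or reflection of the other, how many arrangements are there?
(7-1)!/2 = 720/2 = 360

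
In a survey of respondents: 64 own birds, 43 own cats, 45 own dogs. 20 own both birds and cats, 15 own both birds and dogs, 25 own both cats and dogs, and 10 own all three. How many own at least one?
|A∪B∪C| = 64+43+45-20-15-25+10 = 102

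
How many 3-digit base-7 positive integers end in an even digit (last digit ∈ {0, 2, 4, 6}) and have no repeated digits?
Last∈{0,2,4,6}. Last=0: 30. Last nonzero: 3×5×P(5,1) = 75. Total = 105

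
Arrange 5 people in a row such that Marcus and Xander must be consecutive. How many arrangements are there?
Treat the 2 as one block: (5-2+1)! × 2! = 24 × 2 = 48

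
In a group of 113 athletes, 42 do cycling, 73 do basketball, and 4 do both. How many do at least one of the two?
|A∪B| = |A| + |B| - |A∩B| = 42 + 73 - 4 = 111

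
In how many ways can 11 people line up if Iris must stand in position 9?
Fix one position: (11-1)! = 3628800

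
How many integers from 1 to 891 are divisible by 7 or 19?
⌊891/7⌋ + ⌊891/19⌋ - ⌊891/133⌋ = 127 + 46 - 6 = 167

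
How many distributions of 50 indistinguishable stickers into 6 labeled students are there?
C(50+6-1, 6-1) = C(55, 5) = 3478761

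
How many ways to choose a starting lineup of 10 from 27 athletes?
C(27,10) = 27!/(10!×17!) = 8436285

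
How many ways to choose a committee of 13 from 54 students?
C(54,13) = 54!/(13!×41!) = 1108176102180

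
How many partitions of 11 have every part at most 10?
Let r_j(i) = number of partitions of i into parts ≤ j, for i = 0..11. r_1(i) = 1 for all i; r_j(i) = r_{j-1}(i) + r_j(i-j). Rows j = 2..10: ≤2: 1 1 2 2 3 3 4 4 5 5 6 6; ≤3: 1 1 2 3 4 5 7 8 10 12 14 16; ≤4: 1 1 2 3 5 6 9 11 15 18 23 27; ≤5: 1 1 2 3 5 7 10 13 18 23 30 37; ≤6: 1 1 2 3 5 7 11 14 20 26 35 44; ≤7: 1 1 2 3 5 7 11 15 21 28 38 49; ≤8: 1 1 2 3 5 7 11 15 22 29 40 52; ≤9: 1 1 2 3 5 7 11 15 22 30 41 54; ≤10: 1 1 2 3 5 7 11 15 22 30 42 55. r_10(11) = 55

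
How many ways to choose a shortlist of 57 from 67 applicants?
C(67,57) = 67!/(57!×10!) = 247994680648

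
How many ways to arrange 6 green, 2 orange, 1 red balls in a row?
9! / (6! × 2! × 1!) = 252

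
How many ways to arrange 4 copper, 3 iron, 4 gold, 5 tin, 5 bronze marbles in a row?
21! / (4! × 3! × 4! × 5! × 5!) = 1026615189600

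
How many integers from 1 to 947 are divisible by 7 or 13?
⌊947/7⌋ + ⌊947/13⌋ - ⌊947/91⌋ = 135 + 72 - 10 = 197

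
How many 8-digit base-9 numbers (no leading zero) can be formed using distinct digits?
First digit: 8 choices (nonzero). Then descending: 8 × 8 × 7 × 6 × 5 × 4 × 3 × 2 = 322560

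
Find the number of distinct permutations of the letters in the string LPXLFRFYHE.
10! / (1! × 2! × 1! × 1! × 2! × 1! × 1! × 1!) = 907200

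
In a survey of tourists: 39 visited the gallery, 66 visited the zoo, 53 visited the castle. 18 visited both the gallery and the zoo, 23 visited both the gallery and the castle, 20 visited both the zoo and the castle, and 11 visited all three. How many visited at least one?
|A∪B∪C| = 39+66+53-18-23-20+11 = 108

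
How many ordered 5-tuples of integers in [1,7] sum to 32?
Coefficient of x^32 in (x + x² + ... + x^7)^5. By inclusion-exclusion on dice exceeding 7: Σ_j (-1)^j C(5,j)·C(32-1-7j, 4) = C(5,0)·C(31,4) - C(5,1)·C(24,4) + C(5,2)·C(17,4) - C(5,3)·C(10,4) = 1·31465 - 5·10626 + 10·2380 - 10·210 = 35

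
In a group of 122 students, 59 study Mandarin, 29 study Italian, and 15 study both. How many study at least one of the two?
|A∪B| = |A| + |B| - |A∩B| = 59 + 29 - 15 = 73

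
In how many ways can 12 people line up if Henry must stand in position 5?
Fix one position: (12-1)! = 39916800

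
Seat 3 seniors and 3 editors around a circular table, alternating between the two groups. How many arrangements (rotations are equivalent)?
Fix one of the seniors: (3-1)! ways for the remaining seniors, × 3! ways for the editors = 2 × 6 = 12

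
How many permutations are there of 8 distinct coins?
8! = 40320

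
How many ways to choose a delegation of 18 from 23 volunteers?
C(23,18) = 23!/(18!×5!) = 33649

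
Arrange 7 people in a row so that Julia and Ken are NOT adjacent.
Total - adjacent = 7! - (7-1)!×2 = 5040 - 1440 = 3600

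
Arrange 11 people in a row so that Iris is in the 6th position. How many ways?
Fix one position: (11-1)! = 3628800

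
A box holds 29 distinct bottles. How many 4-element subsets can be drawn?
C(29,4) = 29!/(4!×25!) = 23751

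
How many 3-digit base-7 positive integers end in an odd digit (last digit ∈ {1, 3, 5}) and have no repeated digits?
Last∈{1,3,5}. Last=0: 0. Last nonzero: 3×5×P(5,1) = 75. Total = 75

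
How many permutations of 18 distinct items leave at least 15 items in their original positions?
Exactly j fixed points: C(18,j)·!(18-j); sum over j ≥ 15 (derangement numbers via !m = (m-1)·(!(m-1) + !(m-2)): !0..!3 = 1, 0, 1, 2). Σ_{j=15}^{18} C(18,j)·!(18-j) = C(18,15)·!3 + C(18,16)·!2 + C(18,17)·!1 + C(18,18)·!0 = 816·2 + 153·1 + 18·0 + 1·1 = 1786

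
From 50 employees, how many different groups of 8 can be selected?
C(50,8) = 50!/(8!×42!) = 536878650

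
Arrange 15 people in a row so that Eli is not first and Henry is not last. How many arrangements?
By inclusion-exclusion: 15! - 2×(15-1)! + (15-2)! = 1307674368000 - 174356582400 + 6227020800 = 1139544806400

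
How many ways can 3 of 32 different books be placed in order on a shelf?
P(32,3) = 32!/(32-3)! = 29760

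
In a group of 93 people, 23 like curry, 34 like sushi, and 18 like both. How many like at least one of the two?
|A∪B| = |A| + |B| - |A∩B| = 23 + 34 - 18 = 39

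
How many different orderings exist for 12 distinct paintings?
12! = 479001600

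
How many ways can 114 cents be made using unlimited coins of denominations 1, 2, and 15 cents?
Coefficient of x^114 in 1/(1-x^1) · 1/(1-x^2) · 1/(1-x^15). Case on j = number of 15-cent coins (j = 0..7); remainder r = 114 - 15j is made from {1,2} in ⌊r/2⌋+1 ways. r = 114, 99, 84, 69, 54, 39, 24, 9 → 58 + 50 + 43 + 35 + 28 + 20 + 13 + 5 = 252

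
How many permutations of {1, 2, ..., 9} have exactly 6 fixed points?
Choose the 6 fixed points C(9,6) = 84, derange the rest: !3 = Σ_{j=0}^{3} (-1)^j·3!/j! = 6 - 6 + 3 - 1 = 2. Product = 84 × 2 = 168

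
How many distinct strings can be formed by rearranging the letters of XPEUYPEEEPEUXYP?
15! / (2! × 5! × 4! × 2! × 2!) = 56756700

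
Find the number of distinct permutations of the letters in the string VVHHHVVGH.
9! / (1! × 4! × 4!) = 630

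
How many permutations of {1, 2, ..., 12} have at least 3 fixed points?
Exactly j fixed points: C(12,j)·!(12-j); sum over j ≥ 3 (derangement numbers via !m = (m-1)·(!(m-1) + !(m-2)): !0..!9 = 1, 0, 1, 2, 9, 44, 265, 1854, 14833, 133496). Σ_{j=3}^{12} C(12,j)·!(12-j) = C(12,3)·!9 + C(12,4)·!8 + C(12,5)·!7 + C(12,6)·!6 + C(12,7)·!5 + C(12,8)·!4 + C(12,9)·!3 + C(12,10)·!2 + C(12,11)·!1 + C(12,12)·!0 = 220·133496 + 495·14833 + 792·1854 + 924·265 + 792·44 + 495·9 + 220·2 + 66·1 + 12·0 + 1·1 = 38464493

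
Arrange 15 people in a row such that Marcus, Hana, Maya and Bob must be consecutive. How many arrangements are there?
Treat the 4 as one block: (15-4+1)! × 4! = 479001600 × 24 = 11496038400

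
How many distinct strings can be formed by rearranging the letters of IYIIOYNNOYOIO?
13! / (4! × 3! × 4! × 2!) = 900900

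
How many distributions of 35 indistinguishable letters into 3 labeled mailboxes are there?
C(35+3-1, 3-1) = C(37, 2) = 666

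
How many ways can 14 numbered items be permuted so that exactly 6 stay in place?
Choose the 6 fixed points C(14,6) = 3003, derange the rest: !8 = Σ_{j=0}^{8} (-1)^j·8!/j! = 40320 - 40320 + 20160 - 6720 + 1680 - 336 + 56 - 8 + 1 = 14833. Product = 3003 × 14833 = 44543499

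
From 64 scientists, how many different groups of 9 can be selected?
C(64,9) = 64!/(9!×55!) = 27540584512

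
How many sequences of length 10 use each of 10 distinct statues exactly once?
10! = 3628800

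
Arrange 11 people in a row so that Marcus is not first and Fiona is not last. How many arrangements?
By inclusion-exclusion: 11! - 2×(11-1)! + (11-2)! = 39916800 - 7257600 + 362880 = 33022080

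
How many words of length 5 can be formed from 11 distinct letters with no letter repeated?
P(11,5) = 11!/(11-5)! = 55440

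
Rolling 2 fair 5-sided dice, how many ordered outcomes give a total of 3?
Coefficient of x^3 in (x + x² + ... + x^5)^2. By inclusion-exclusion on dice exceeding 5: Σ_j (-1)^j C(2,j)·C(3-1-5j, 1) = C(2,0)·C(2,1) = 1·2 = 2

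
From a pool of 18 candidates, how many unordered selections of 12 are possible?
C(18,12) = 18!/(12!×6!) = 18564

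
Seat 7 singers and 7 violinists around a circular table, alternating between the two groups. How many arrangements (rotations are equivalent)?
Fix one of the singers: (7-1)! ways for the remaining singers, × 7! ways for the violinists = 720 × 5040 = 3628800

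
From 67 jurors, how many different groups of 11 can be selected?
C(67,11) = 67!/(11!×56!) = 1285063345176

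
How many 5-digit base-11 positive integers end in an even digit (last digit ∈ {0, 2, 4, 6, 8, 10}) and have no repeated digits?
Last∈{0,2,4,6,8,10}. Last=0: 5040. Last nonzero: 5×9×P(9,3) = 22680. Total = 27720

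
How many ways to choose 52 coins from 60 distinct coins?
C(60,52) = 60!/(52!×8!) = 2558620845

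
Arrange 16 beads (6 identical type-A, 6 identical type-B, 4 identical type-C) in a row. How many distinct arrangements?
16! / (6! × 6! × 4!) = 1681680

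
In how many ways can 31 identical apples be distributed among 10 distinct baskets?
C(31+10-1, 10-1) = C(40, 9) = 273438880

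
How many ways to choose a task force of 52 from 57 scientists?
C(57,52) = 57!/(52!×5!) = 4187106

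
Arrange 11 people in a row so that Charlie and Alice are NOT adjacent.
Total - adjacent = 11! - (11-1)!×2 = 39916800 - 7257600 = 32659200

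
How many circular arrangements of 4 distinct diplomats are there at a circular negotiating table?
Circular: fix one position, arrange the rest. (4-1)! = 6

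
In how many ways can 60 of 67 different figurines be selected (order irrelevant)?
C(67,60) = 67!/(60!×7!) = 869648208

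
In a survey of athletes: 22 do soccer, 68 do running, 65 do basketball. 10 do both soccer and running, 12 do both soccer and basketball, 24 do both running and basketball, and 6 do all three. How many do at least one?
|A∪B∪C| = 22+68+65-10-12-24+6 = 115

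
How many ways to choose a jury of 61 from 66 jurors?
C(66,61) = 66!/(61!×5!) = 8936928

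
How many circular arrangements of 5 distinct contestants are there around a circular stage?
Circular: fix one position, arrange the rest. (5-1)! = 24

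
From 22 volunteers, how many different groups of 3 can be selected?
C(22,3) = 22!/(3!×19!) = 1540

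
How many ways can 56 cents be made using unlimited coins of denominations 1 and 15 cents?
Coefficient of x^56 in 1/(1-x^1) · 1/(1-x^15). Use j coins of 15 for j = 0..⌊56/15⌋ = 3, the rest in 1s: 3 + 1 = 4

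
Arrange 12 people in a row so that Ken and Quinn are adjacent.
Treat as block: (12-1)! × 2! = 39916800 × 2 = 79833600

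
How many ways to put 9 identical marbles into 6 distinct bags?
C(9+6-1, 6-1) = C(14, 5) = 2002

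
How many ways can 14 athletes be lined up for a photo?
14! = 87178291200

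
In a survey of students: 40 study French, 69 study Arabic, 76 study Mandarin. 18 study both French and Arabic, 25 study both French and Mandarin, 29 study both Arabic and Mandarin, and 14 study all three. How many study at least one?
|A∪B∪C| = 40+69+76-18-25-29+14 = 127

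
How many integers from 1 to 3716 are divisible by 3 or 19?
⌊3716/3⌋ + ⌊3716/19⌋ - ⌊3716/57⌋ = 1238 + 195 - 65 = 1368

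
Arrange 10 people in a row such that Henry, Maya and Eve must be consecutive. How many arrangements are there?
Treat the 3 as one block: (10-3+1)! × 3! = 40320 × 6 = 241920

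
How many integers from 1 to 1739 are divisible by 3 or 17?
⌊1739/3⌋ + ⌊1739/17⌋ - ⌊1739/51⌋ = 579 + 102 - 34 = 647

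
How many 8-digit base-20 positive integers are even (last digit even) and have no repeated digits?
Last∈{0,2,4,6,8,10,12,14,16,18}. Last=0: 253955520. Last nonzero: 9×18×P(18,6) = 2165304960. Total = 2419260480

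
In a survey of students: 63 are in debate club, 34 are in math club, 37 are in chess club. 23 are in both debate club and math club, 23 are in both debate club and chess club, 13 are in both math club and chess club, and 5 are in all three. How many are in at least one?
|A∪B∪C| = 63+34+37-23-23-13+5 = 80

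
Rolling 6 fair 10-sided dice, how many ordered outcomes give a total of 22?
Coefficient of x^22 in (x + x² + ... + x^10)^6. By inclusion-exclusion on dice exceeding 10: Σ_j (-1)^j C(6,j)·C(22-1-10j, 5) = C(6,0)·C(21,5) - C(6,1)·C(11,5) = 1·20349 - 6·462 = 17577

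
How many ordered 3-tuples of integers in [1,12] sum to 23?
Coefficient of x^23 in (x + x² + ... + x^12)^3. By inclusion-exclusion on dice exceeding 12: Σ_j (-1)^j C(3,j)·C(23-1-12j, 2) = C(3,0)·C(22,2) - C(3,1)·C(10,2) = 1·231 - 3·45 = 96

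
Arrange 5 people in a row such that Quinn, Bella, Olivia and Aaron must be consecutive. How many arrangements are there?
Treat the 4 as one block: (5-4+1)! × 4! = 2 × 24 = 48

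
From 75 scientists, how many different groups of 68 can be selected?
C(75,68) = 75!/(68!×7!) = 1984829850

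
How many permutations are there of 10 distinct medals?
10! = 3628800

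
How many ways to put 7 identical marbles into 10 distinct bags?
C(7+10-1, 10-1) = C(16, 9) = 11440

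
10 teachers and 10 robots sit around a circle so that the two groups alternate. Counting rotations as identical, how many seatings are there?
Fix one of the teachers: (10-1)! ways for the remaining teachers, × 10! ways for the robots = 362880 × 3628800 = 1316818944000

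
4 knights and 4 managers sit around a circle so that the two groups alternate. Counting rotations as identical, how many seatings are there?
Fix one of the knights: (4-1)! ways for the remaining knights, × 4! ways for the managers = 6 × 24 = 144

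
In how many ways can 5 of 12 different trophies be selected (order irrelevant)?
C(12,5) = 12!/(5!×7!) = 792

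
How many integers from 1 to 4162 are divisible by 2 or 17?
⌊4162/2⌋ + ⌊4162/17⌋ - ⌊4162/34⌋ = 2081 + 244 - 122 = 2203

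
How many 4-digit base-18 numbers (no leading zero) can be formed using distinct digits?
First digit: 17 choices (nonzero). Then descending: 17 × 17 × 16 × 15 = 69360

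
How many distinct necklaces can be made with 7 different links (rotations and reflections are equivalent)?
(7-1)!/2 = 720/2 = 360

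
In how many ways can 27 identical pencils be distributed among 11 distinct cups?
C(27+11-1, 11-1) = C(37, 10) = 348330136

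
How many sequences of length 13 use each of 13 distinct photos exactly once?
13! = 6227020800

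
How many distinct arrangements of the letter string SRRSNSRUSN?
10! / (1! × 4! × 2! × 3!) = 12600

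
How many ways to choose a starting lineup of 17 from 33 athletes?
C(33,17) = 33!/(17!×16!) = 1166803110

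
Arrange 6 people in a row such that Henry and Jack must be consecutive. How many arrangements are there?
Treat the 2 as one block: (6-2+1)! × 2! = 120 × 2 = 240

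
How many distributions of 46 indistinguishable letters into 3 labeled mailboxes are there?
C(46+3-1, 3-1) = C(48, 2) = 1128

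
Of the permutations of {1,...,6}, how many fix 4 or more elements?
Exactly j fixed points: C(6,j)·!(6-j); sum over j ≥ 4 (derangement numbers via !m = (m-1)·(!(m-1) + !(m-2)): !0..!2 = 1, 0, 1). Σ_{j=4}^{6} C(6,j)·!(6-j) = C(6,4)·!2 + C(6,5)·!1 + C(6,6)·!0 = 15·1 + 6·0 + 1·1 = 16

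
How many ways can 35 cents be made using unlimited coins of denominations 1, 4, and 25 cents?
Coefficient of x^35 in 1/(1-x^1) · 1/(1-x^4) · 1/(1-x^25). Case on j = number of 25-cent coins (j = 0..1); remainder r = 35 - 25j is made from {1,4} in ⌊r/4⌋+1 ways. r = 35, 10 → 9 + 3 = 12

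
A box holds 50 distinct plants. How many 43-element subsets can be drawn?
C(50,43) = 50!/(43!×7!) = 99884400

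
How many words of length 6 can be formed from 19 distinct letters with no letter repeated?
P(19,6) = 19!/(19-6)! = 19535040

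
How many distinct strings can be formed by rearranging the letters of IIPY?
4! / (1! × 1! × 2!) = 12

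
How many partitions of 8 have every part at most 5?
Let r_j(i) = number of partitions of i into parts ≤ j, for i = 0..8. r_1(i) = 1 for all i; r_j(i) = r_{j-1}(i) + r_j(i-j). Rows j = 2..5: ≤2: 1 1 2 2 3 3 4 4 5; ≤3: 1 1 2 3 4 5 7 8 10; ≤4: 1 1 2 3 5 6 9 11 15; ≤5: 1 1 2 3 5 7 10 13 18. r_5(8) = 18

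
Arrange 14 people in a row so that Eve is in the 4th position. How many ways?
Fix one position: (14-1)! = 6227020800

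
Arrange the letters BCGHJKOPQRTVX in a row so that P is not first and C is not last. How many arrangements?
By inclusion-exclusion: 13! - 2×(13-1)! + (13-2)! = 6227020800 - 958003200 + 39916800 = 5308934400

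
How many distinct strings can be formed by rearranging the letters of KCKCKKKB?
8! / (5! × 1! × 2!) = 168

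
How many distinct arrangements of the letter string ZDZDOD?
6! / (2! × 1! × 3!) = 60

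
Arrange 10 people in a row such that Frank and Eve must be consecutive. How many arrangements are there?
Treat the 2 as one block: (10-2+1)! × 2! = 362880 × 2 = 725760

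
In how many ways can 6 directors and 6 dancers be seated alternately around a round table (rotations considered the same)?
Fix one of the directors: (6-1)! ways for the remaining directors, × 6! ways for the dancers = 120 × 720 = 86400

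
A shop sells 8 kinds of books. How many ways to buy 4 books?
C(4+8-1, 8-1) = C(11, 7) = 330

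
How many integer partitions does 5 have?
Pentagonal recurrence p(n) = p(n-1) + p(n-2) - p(n-5) - p(n-7) + p(n-12) + p(n-15) - ... gives p(0..4) = 1, 1, 2, 3, 5. p(5) = p(4) + p(3) - p(0) = 5 + 3 - 1 = 7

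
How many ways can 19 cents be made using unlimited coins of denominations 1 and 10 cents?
Coefficient of x^19 in 1/(1-x^1) · 1/(1-x^10). Use j coins of 10 for j = 0..⌊19/10⌋ = 1, the rest in 1s: 1 + 1 = 2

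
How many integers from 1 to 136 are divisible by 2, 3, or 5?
⌊136/2⌋+⌊136/3⌋+⌊136/5⌋ - ⌊136/6⌋-⌊136/10⌋-⌊136/15⌋ + ⌊136/30⌋ = 68+45+27 - 22-13-9 + 4 = 100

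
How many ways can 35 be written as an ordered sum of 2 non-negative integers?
C(35+2-1, 2-1) = C(36, 1) = 36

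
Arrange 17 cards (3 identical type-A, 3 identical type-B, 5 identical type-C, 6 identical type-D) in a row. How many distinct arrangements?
17! / (3! × 3! × 5! × 6!) = 114354240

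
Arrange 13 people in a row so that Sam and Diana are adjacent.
Treat as block: (13-1)! × 2! = 479001600 × 2 = 958003200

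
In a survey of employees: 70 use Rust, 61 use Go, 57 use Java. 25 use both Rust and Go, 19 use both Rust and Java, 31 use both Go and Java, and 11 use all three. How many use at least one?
|A∪B∪C| = 70+61+57-25-19-31+11 = 124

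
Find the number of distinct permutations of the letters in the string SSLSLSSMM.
9! / (5! × 2! × 2!) = 756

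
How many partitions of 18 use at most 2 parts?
By conjugation, equals partitions of 18 into parts ≤ 2. Let r_j(i) = number of partitions of i into parts ≤ j, for i = 0..18. r_1(i) = 1 for all i; r_j(i) = r_{j-1}(i) + r_j(i-j). Rows j = 2..2: ≤2: 1 1 2 2 3 3 4 4 5 5 6 6 7 7 8 8 9 9 10. r_2(18) = 10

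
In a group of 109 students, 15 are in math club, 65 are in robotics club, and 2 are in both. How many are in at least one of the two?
|A∪B| = |A| + |B| - |A∩B| = 15 + 65 - 2 = 78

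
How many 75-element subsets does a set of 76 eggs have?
C(76,75) = 76!/(75!×1!) = 76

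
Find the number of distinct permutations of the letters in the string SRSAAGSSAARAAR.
14! / (6! × 4! × 3! × 1!) = 840840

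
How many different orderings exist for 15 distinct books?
15! = 1307674368000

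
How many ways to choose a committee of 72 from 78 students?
C(78,72) = 78!/(72!×6!) = 256851595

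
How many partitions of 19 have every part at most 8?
Let r_j(i) = number of partitions of i into parts ≤ j, for i = 0..19. r_1(i) = 1 for all i; r_j(i) = r_{j-1}(i) + r_j(i-j). Rows j = 2..8: ≤2: 1 1 2 2 3 3 4 4 5 5 6 6 7 7 8 8 9 9 10 10; ≤3: 1 1 2 3 4 5 7 8 10 12 14 16 19 21 24 27 30 33 37 40; ≤4: 1 1 2 3 5 6 9 11 15 18 23 27 34 39 47 54 64 72 84 94; ≤5: 1 1 2 3 5 7 10 13 18 23 30 37 47 57 70 84 101 119 141 164; ≤6: 1 1 2 3 5 7 11 14 20 26 35 44 58 71 90 110 136 163 199 235; ≤7: 1 1 2 3 5 7 11 15 21 28 38 49 65 82 105 131 164 201 248 300; ≤8: 1 1 2 3 5 7 11 15 22 29 40 52 70 89 116 146 186 230 288 352. r_8(19) = 352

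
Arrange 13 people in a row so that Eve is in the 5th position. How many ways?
Fix one position: (13-1)! = 479001600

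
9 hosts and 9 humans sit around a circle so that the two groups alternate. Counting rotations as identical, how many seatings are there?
Fix one of the hosts: (9-1)! ways for the remaining hosts, × 9! ways for the humans = 40320 × 362880 = 14631321600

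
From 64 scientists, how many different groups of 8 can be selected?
C(64,8) = 64!/(8!×56!) = 4426165368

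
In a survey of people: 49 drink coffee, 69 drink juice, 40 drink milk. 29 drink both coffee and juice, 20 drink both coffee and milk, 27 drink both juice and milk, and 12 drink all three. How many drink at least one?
|A∪B∪C| = 49+69+40-29-20-27+12 = 94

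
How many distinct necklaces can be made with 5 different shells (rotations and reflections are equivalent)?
(5-1)!/2 = 24/2 = 12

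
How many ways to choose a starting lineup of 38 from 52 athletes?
C(52,38) = 52!/(38!×14!) = 1768966344600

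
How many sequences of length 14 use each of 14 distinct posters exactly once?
14! = 87178291200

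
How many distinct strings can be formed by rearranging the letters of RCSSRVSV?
8! / (1! × 2! × 3! × 2!) = 1680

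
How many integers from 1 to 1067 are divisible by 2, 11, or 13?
⌊1067/2⌋+⌊1067/11⌋+⌊1067/13⌋ - ⌊1067/22⌋-⌊1067/26⌋-⌊1067/143⌋ + ⌊1067/286⌋ = 533+97+82 - 48-41-7 + 3 = 619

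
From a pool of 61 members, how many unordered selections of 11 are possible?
C(61,11) = 61!/(11!×50!) = 418094152866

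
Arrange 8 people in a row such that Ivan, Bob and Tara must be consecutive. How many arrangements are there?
Treat the 3 as one block: (8-3+1)! × 3! = 720 × 6 = 4320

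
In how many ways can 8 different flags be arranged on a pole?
8! = 40320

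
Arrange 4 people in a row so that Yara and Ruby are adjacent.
Treat as block: (4-1)! × 2! = 6 × 2 = 12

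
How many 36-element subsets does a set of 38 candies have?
C(38,36) = 38!/(36!×2!) = 703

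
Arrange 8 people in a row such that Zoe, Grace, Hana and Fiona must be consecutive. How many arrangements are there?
Treat the 4 as one block: (8-4+1)! × 4! = 120 × 24 = 2880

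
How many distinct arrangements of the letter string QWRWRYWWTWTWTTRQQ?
17! / (3! × 1! × 3! × 4! × 6!) = 571771200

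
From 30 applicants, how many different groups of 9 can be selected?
C(30,9) = 30!/(9!×21!) = 14307150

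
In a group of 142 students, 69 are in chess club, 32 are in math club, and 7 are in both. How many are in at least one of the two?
|A∪B| = |A| + |B| - |A∩B| = 69 + 32 - 7 = 94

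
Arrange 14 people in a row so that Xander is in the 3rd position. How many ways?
Fix one position: (14-1)! = 6227020800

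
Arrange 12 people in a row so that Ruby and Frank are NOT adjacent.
Total - adjacent = 12! - (12-1)!×2 = 479001600 - 79833600 = 399168000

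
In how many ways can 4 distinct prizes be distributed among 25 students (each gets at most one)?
P(25,4) = 25!/(25-4)! = 303600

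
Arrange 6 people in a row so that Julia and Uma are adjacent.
Treat as block: (6-1)! × 2! = 120 × 2 = 240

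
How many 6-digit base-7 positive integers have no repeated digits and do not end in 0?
Last digit: 6 nonzero choices. First digit: 5 (nonzero, ≠last). Middle 4: P(5,4) = 120. Total = 3600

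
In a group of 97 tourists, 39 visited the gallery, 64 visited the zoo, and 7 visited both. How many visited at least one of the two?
|A∪B| = |A| + |B| - |A∩B| = 39 + 64 - 7 = 96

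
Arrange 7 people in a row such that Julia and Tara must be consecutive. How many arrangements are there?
Treat the 2 as one block: (7-2+1)! × 2! = 720 × 2 = 1440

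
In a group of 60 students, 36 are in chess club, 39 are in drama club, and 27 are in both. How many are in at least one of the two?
|A∪B| = |A| + |B| - |A∩B| = 36 + 39 - 27 = 48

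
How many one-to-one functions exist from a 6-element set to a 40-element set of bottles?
P(40,6) = 40!/(40-6)! = 2763633600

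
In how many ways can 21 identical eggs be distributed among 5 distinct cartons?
C(21+5-1, 5-1) = C(25, 4) = 12650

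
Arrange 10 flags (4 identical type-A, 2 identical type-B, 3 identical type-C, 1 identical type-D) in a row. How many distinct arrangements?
10! / (4! × 2! × 3! × 1!) = 12600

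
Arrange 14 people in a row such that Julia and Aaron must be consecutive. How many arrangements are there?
Treat the 2 as one block: (14-2+1)! × 2! = 6227020800 × 2 = 12454041600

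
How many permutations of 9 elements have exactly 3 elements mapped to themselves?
Choose the 3 fixed points C(9,3) = 84, derange the rest: !6 = Σ_{j=0}^{6} (-1)^j·6!/j! = 720 - 720 + 360 - 120 + 30 - 6 + 1 = 265. Product = 84 × 265 = 22260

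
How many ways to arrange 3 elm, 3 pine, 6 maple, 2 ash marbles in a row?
14! / (3! × 3! × 6! × 2!) = 1681680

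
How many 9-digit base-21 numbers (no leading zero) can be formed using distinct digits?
First digit: 20 choices (nonzero). Then descending: 20 × 20 × 19 × 18 × 17 × 16 × 15 × 14 × 13 = 101582208000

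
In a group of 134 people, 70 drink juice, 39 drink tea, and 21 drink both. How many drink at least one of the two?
|A∪B| = |A| + |B| - |A∩B| = 70 + 39 - 21 = 88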